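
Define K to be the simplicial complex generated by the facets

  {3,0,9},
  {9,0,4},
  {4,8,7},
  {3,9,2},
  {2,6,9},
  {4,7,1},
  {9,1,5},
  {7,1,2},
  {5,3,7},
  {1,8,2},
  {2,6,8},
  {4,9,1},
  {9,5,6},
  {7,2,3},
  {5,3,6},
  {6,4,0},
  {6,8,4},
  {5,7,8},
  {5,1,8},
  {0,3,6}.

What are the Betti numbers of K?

b_0 = 1, b_1 = 1, b_2 = 0.

Take the total order 0 < 1 < 2 < 3 < 4 < 5 < 6 < 7 < 8 < 9 on the vertex set. Then K (dimension 2) consists of the simplices:

  0-simplices (10): [0], [1], [2], [3], [4], [5], [6], [7], [8], [9]
  1-simplices (30): (30 of them)
  2-simplices (20): (20 of them)

Hence C_0 ≅ Z^10, C_1 ≅ Z^30, C_2 ≅ Z^20.

Boundary ∂_1: C_1 → C_0 sends each edge [p,q] (with p < q) to q − p. For instance
  ∂[3,9] = [9] − [3].
This gives a 10×30 integer matrix of rank 9; reducing to Smith normal form yields diagonal entries (1,1,1,1,1,1,1,1,1).

∂_2: C_2 → C_1 maps a triangle to the signed sum of its edges. For instance
  ∂[1,2,7] = [2,7] − [1,7] + [1,2],
  ∂[1,5,8] = [5,8] − [1,8] + [1,5].
This gives a 30×20 integer matrix of rank 20; reducing to Smith normal form yields diagonal entries (1,1,1,1,1,1,1,1,1,1,1,1,1,1,1,1,1,1,1,2).

Reading off H_k = ker ∂_k / im ∂_{k+1}:

  H_0: rank C_0 − rank ∂_1 = 10 − 9 = 1, and the invariant factors of ∂_1 are all 1, so H_0 = Z.
  H_1: rank ker ∂_1 − rank ∂_2 = (30 − 9) − 20 = 1, and ∂_2 has invariant factor 2 > 1, so H_1 = Z ⊕ Z/2.
  H_2: rank ker ∂_2 − rank ∂_3 = (20 − 20) − 0 = 0, and there is no ∂_3, so H_2 = 0.

As a check, the Euler characteristic is 10 − 30 + 20 = 0, which agrees with 1 − 1 + 0 = 0.

Hence the Betti numbers are b_0 = 1, b_1 = 1, b_2 = 0.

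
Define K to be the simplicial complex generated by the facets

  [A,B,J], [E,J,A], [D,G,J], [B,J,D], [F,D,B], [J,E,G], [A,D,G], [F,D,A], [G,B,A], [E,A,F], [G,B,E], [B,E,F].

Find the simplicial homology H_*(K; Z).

Fix the vertex order A < B < D < E < F < G < J and write every simplex with vertices in increasing order. Then dim K = 2 and the simplices of K are:

  0-simplices (7): A, B, D, E, F, G, J
  1-simplices (18): AB, AD, AE, AF, AG, AJ, BD, BE, BF, BG, BJ, DF, DG, DJ, EF, EG, EJ, GJ
  2-simplices (12): ABG, ABJ, ADF, ADG, AEF, AEJ, BDF, BDJ, BEF, BEG, DGJ, EGJ

Hence C_0 ≅ Z^7, C_1 ≅ Z^18, C_2 ≅ Z^12.

The boundary map ∂_1: C_1 → C_0 is given by ∂[p,q] = [q] − [p]. For instance
  ∂DF = F − D.
The 7×18 boundary matrix has rank 6 and Smith normal form diag(1,1,1,1,1,1).

Boundary ∂_2: C_2 → C_1 acts by ∂[p,q,r] = [q,r] − [p,r] + [p,q]. For instance
  ∂AEF = EF − AF + AE,
  ∂BDJ = DJ − BJ + BD.
The 18×12 boundary matrix has rank 12 and Smith normal form diag(1,1,1,1,1,1,1,1,1,1,1,2).

Now H_k = ker ∂_k / im ∂_{k+1}, so:

  H_0: rank C_0 − rank ∂_1 = 7 − 6 = 1, and the invariant factors of ∂_1 are all 1, so H_0 = Z.
  H_1: rank ker ∂_1 − rank ∂_2 = (18 − 6) − 12 = 0, and ∂_2 has invariant factor 2 > 1, so H_1 = Z/2.
  H_2: rank ker ∂_2 − rank ∂_3 = (12 − 12) − 0 = 0, and there is no ∂_3, so H_2 = 0.

(K is a triangulation of the real projective plane RP^2.)

H_0 ≅ Z,  H_1 ≅ Z/2,  H_2 = 0.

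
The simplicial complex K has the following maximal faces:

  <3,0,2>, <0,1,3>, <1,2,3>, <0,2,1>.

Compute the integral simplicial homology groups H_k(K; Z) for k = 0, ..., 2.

Order the vertices as 0 < 1 < 2 < 3. Listing each simplex with vertices in this order, K has dimension 2 with simplices:

  0-simplices (4): [0], [1], [2], [3]
  1-simplices (6): [0,1], [0,2], [0,3], [1,2], [1,3], [2,3]
  2-simplices (4): [0,1,2], [0,1,3], [0,2,3], [1,2,3]

Hence C_0 ≅ Z^4, C_1 ≅ Z^6, C_2 ≅ Z^4.

Boundary ∂_1: C_1 → C_0 sends each edge [p,q] (with p < q) to q − p.
As a 4×6 matrix over Z this has rank 3, with invariant factors (1,1,1).

Boundary ∂_2: C_2 → C_1 sends each 2-simplex [p,q,r] to [q,r] − [p,r] + [p,q]. For instance
  ∂[0,1,3] = [1,3] − [0,3] + [0,1],
  ∂[1,2,3] = [2,3] − [1,3] + [1,2].
This gives a 6×4 integer matrix of rank 3; reducing to Smith normal form yields diagonal entries (1,1,1).

Now H_k = ker ∂_k / im ∂_{k+1}, so:

  H_0: rank C_0 − rank ∂_1 = 4 − 3 = 1, and the invariant factors of ∂_1 are all 1, so H_0 ≅ Z.
  H_1: rank ker ∂_1 − rank ∂_2 = (6 − 3) − 3 = 0, and the invariant factors of ∂_2 are all 1, so H_1 ≅ 0.
  H_2: rank ker ∂_2 − rank ∂_3 = (4 − 3) − 0 = 1, and there is no ∂_3, so H_2 ≅ Z.

H_0 ≅ Z,  H_1 = 0,  H_2 ≅ Z.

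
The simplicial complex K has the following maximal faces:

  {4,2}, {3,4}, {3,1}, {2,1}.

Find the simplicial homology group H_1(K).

Take the total order 1 < 2 < 3 < 4 on the vertex set. Then K (dimension 1) consists of the simplices:

  0-simplices (4): [1], [2], [3], [4]
  1-simplices (4): [1,2], [1,3], [2,4], [3,4]

so the chain groups are C_0 ≅ Z^4, C_1 ≅ Z^4.

Boundary ∂_1: C_1 → C_0 sends each edge [p,q] (with p < q) to q − p. For instance
  ∂[2,4] = [4] − [2].
The resulting 4×4 matrix has rank 3, and its Smith normal form has invariant factors (1,1,1).

Now H_k = ker ∂_k / im ∂_{k+1}, so:

  H_1: rank ker ∂_1 − rank ∂_2 = (4 − 3) − 0 = 1, and there is no ∂_2, so H_1 = Z.

H_1 = Z.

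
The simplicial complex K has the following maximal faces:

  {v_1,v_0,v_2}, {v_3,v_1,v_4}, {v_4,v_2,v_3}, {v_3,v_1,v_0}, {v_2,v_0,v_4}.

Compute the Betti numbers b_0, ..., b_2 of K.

Take the total order v_0 < v_1 < v_2 < v_3 < v_4 on the vertex set. Then K (dimension 2) consists of the simplices:

  0-simplices (5): [v_0], [v_1], [v_2], [v_3], [v_4]
  1-simplices (10): [v_0,v_1], [v_0,v_2], [v_0,v_3], [v_0,v_4], [v_1,v_2], [v_1,v_3], [v_1,v_4], [v_2,v_3], [v_2,v_4], [v_3,v_4]
  2-simplices (5): [v_0,v_1,v_2], [v_0,v_1,v_3], [v_0,v_2,v_4], [v_1,v_3,v_4], [v_2,v_3,v_4]

Hence C_0 ≅ Z^5, C_1 ≅ Z^10, C_2 ≅ Z^5.

Boundary ∂_1: C_1 → C_0 sends each edge [p,q] (with p < q) to q − p.
This gives a 5×10 integer matrix of rank 4; reducing to Smith normal form yields diagonal entries (1,1,1,1).

∂_2: C_2 → C_1 maps a triangle to the signed sum of its edges. For instance
  ∂[v_2,v_3,v_4] = [v_3,v_4] − [v_2,v_4] + [v_2,v_3],
  ∂[v_0,v_1,v_3] = [v_1,v_3] − [v_0,v_3] + [v_0,v_1].
This gives a 10×5 integer matrix of rank 5; reducing to Smith normal form yields diagonal entries (1,1,1,1,1).

Now H_k = ker ∂_k / im ∂_{k+1}, so:

  H_0: rank C_0 − rank ∂_1 = 5 − 4 = 1, and the invariant factors of ∂_1 are all 1, so H_0 ≅ Z.
  H_1: rank ker ∂_1 − rank ∂_2 = (10 − 4) − 5 = 1, and the invariant factors of ∂_2 are all 1, so H_1 ≅ Z.
  H_2: rank ker ∂_2 − rank ∂_3 = (5 − 5) − 0 = 0, and there is no ∂_3, so H_2 ≅ 0.

Hence the Betti numbers are b_0 = 1, b_1 = 1, b_2 = 0.

b_0 = 1, b_1 = 1, b_2 = 0.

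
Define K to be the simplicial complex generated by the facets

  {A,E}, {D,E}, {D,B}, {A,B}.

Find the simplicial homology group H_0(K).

H_0 ≅ Z.

Take the total order A < B < D < E on the vertex set. Then K (dimension 1) consists of the simplices:

  0-simplices (4): A, B, D, E
  1-simplices (4): AB, AE, BD, DE

giving chain groups C_0 ≅ Z^4, C_1 ≅ Z^4.

Boundary ∂_1: C_1 → C_0 sends each edge [p,q] (with p < q) to q − p.
The 4×4 boundary matrix has rank 3 and Smith normal form diag(1,1,1).

From H_k ≅ ker(∂_k) / im(∂_{k+1}) we obtain:

  H_0: rank C_0 − rank ∂_1 = 4 − 3 = 1, and the invariant factors of ∂_1 are all 1, so H_0 ≅ Z.

(K is a triangulation of the circle S^1.)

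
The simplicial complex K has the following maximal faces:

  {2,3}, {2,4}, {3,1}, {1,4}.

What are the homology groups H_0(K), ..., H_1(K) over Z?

H_0 ≅ Z,  H_1 ≅ Z.

Order the vertices as 1 < 2 < 3 < 4. Listing each simplex with vertices in this order, K has dimension 1 with simplices:

  0-simplices (4): [1], [2], [3], [4]
  1-simplices (4): [1,3], [1,4], [2,3], [2,4]

Hence C_0 ≅ Z^4, C_1 ≅ Z^4.

The boundary map ∂_1: C_1 → C_0 is given by ∂[p,q] = [q] − [p].
The 4×4 boundary matrix has rank 3 and Smith normal form diag(1,1,1).

Computing H_k = (kernel of ∂_k) / (image of ∂_{k+1}):

  H_0: rank C_0 − rank ∂_1 = 4 − 3 = 1, and the invariant factors of ∂_1 are all 1, so H_0 = Z.
  H_1: rank ker ∂_1 − rank ∂_2 = (4 − 3) − 0 = 1, and there is no ∂_2, so H_1 = Z.

As a check, the Euler characteristic is 4 − 4 = 0, which agrees with 1 − 1 = 0.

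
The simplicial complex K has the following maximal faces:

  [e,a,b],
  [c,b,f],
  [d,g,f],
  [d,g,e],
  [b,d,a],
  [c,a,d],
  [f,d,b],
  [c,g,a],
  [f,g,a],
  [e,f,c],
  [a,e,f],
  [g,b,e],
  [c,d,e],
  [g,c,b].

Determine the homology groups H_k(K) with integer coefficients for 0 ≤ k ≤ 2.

Order the vertices as a < b < c < d < e < f < g. Listing each simplex with vertices in this order, K has dimension 2 with simplices:

  0-simplices (7): a, b, c, d, e, f, g
  1-simplices (21): ab, ac, ad, ae, af, ag, bc, bd, be, bf, bg, cd, ce, cf, cg, de, df, dg, ef, eg, fg
  2-simplices (14): abd, abe, acd, acg, aef, afg, bcf, bcg, bdf, beg, cde, cef, deg, dfg

Hence C_0 ≅ Z^7, C_1 ≅ Z^21, C_2 ≅ Z^14.

Boundary ∂_1: C_1 → C_0 sends each edge [p,q] (with p < q) to q − p. For instance
  ∂bc = c − b.
This gives a 7×21 integer matrix of rank 6; reducing to Smith normal form yields diagonal entries (1,1,1,1,1,1).

Boundary ∂_2: C_2 → C_1 acts by ∂[p,q,r] = [q,r] − [p,r] + [p,q]. For instance
  ∂bcf = cf − bf + bc,
  ∂dfg = fg − dg + df.
This gives a 21×14 integer matrix of rank 13; reducing to Smith normal form yields diagonal entries (1,1,1,1,1,1,1,1,1,1,1,1,1).

Computing H_k = (kernel of ∂_k) / (image of ∂_{k+1}):

  H_0: rank C_0 − rank ∂_1 = 7 − 6 = 1, and the invariant factors of ∂_1 are all 1, so H_0 ≅ Z.
  H_1: rank ker ∂_1 − rank ∂_2 = (21 − 6) − 13 = 2, and the invariant factors of ∂_2 are all 1, so H_1 ≅ Z^2.
  H_2: rank ker ∂_2 − rank ∂_3 = (14 − 13) − 0 = 1, and there is no ∂_3, so H_2 ≅ Z.

As a check, the Euler characteristic is 7 − 21 + 14 = 0, which agrees with 1 − 2 + 1 = 0.

H_0 = Z,  H_1 = Z^2,  H_2 = Z.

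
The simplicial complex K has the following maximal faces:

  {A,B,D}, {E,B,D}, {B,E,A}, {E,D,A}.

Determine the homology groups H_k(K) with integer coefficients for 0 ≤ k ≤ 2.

Order the vertices as A < B < D < E. Listing each simplex with vertices in this order, K has dimension 2 with simplices:

  0-simplices (4): A, B, D, E
  1-simplices (6): AB, AD, AE, BD, BE, DE
  2-simplices (4): ABD, ABE, ADE, BDE

Hence C_0 ≅ Z^4, C_1 ≅ Z^6, C_2 ≅ Z^4.

The boundary map ∂_1: C_1 → C_0 maps an edge to its endpoints' difference, ∂[p,q] = q − p. For instance
  ∂AE = E − A.
The 4×6 boundary matrix has rank 3 and Smith normal form diag(1,1,1).

∂_2: C_2 → C_1 sends each 2-simplex [p,q,r] to [q,r] − [p,r] + [p,q]. For instance
  ∂BDE = DE − BE + BD,
  ∂ADE = DE − AE + AD.
As a 6×4 matrix over Z this has rank 3, with invariant factors (1,1,1).

Reading off H_k = ker ∂_k / im ∂_{k+1}:

  H_0: rank C_0 − rank ∂_1 = 4 − 3 = 1, and the invariant factors of ∂_1 are all 1, so H_0 ≅ Z.
  H_1: rank ker ∂_1 − rank ∂_2 = (6 − 3) − 3 = 0, and the invariant factors of ∂_2 are all 1, so H_1 ≅ 0.
  H_2: rank ker ∂_2 − rank ∂_3 = (4 − 3) − 0 = 1, and there is no ∂_3, so H_2 ≅ Z.

H_0 = Z,  H_1 = 0,  H_2 = Z.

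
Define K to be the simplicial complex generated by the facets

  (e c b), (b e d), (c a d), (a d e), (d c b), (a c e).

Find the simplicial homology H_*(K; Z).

H_0 ≅ Z,  H_1 = 0,  H_2 ≅ Z.

Fix the vertex order a < b < c < d < e and write every simplex with vertices in increasing order. Then dim K = 2 and the simplices of K are:

  0-simplices (5): a, b, c, d, e
  1-simplices (9): ac, ad, ae, bc, bd, be, cd, ce, de
  2-simplices (6): acd, ace, ade, bcd, bce, bde

Hence C_0 ≅ Z^5, C_1 ≅ Z^9, C_2 ≅ Z^6.

The boundary map ∂_1: C_1 → C_0 sends each edge [p,q] (with p < q) to q − p.
The resulting 5×9 matrix has rank 4, and its Smith normal form has invariant factors (1,1,1,1).

∂_2: C_2 → C_1 sends each 2-simplex [p,q,r] to [q,r] − [p,r] + [p,q]. For instance
  ∂ade = de − ae + ad,
  ∂ace = ce − ae + ac.
This gives a 9×6 integer matrix of rank 5; reducing to Smith normal form yields diagonal entries (1,1,1,1,1).

Now H_k = ker ∂_k / im ∂_{k+1}, so:

  H_0: rank C_0 − rank ∂_1 = 5 − 4 = 1, and the invariant factors of ∂_1 are all 1, so H_0 = Z.
  H_1: rank ker ∂_1 − rank ∂_2 = (9 − 4) − 5 = 0, and the invariant factors of ∂_2 are all 1, so H_1 = 0.
  H_2: rank ker ∂_2 − rank ∂_3 = (6 − 5) − 0 = 1, and there is no ∂_3, so H_2 = Z.

(K is a triangulation of the 2-sphere S^2.)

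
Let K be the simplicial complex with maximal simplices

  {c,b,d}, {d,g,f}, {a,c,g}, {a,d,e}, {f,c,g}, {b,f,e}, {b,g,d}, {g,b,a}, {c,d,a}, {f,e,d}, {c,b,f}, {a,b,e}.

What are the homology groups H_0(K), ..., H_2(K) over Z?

Order the vertices as a < b < c < d < e < f < g. Listing each simplex with vertices in this order, K has dimension 2 with simplices:

  0-simplices (7): a, b, c, d, e, f, g
  1-simplices (18): ab, ac, ad, ae, ag, bc, bd, be, bf, bg, cd, cf, cg, de, df, dg, ef, fg
  2-simplices (12): abe, abg, acd, acg, ade, bcd, bcf, bdg, bef, cfg, def, dfg

giving chain groups C_0 ≅ Z^7, C_1 ≅ Z^18, C_2 ≅ Z^12.

The boundary map ∂_1: C_1 → C_0 maps an edge to its endpoints' difference, ∂[p,q] = q − p.
As a 7×18 matrix over Z this has rank 6, with invariant factors (1,1,1,1,1,1).

Boundary ∂_2: C_2 → C_1 maps a triangle to the signed sum of its edges. For instance
  ∂bef = ef − bf + be,
  ∂acd = cd − ad + ac.
As a 18×12 matrix over Z this has rank 12, with invariant factors (1,1,1,1,1,1,1,1,1,1,1,2).

Computing H_k = (kernel of ∂_k) / (image of ∂_{k+1}):

  H_0: rank C_0 − rank ∂_1 = 7 − 6 = 1, and the invariant factors of ∂_1 are all 1, so H_0 = Z.
  H_1: rank ker ∂_1 − rank ∂_2 = (18 − 6) − 12 = 0, and ∂_2 has invariant factor 2 > 1, so H_1 = Z/2.
  H_2: rank ker ∂_2 − rank ∂_3 = (12 − 12) − 0 = 0, and there is no ∂_3, so H_2 = 0.

As a check, the Euler characteristic is 7 − 18 + 12 = 1, which agrees with 1 − 0 + 0 = 1.
(K is a triangulation of the real projective plane RP^2.)

H_0 ≅ Z,  H_1 ≅ Z/2,  H_2 = 0.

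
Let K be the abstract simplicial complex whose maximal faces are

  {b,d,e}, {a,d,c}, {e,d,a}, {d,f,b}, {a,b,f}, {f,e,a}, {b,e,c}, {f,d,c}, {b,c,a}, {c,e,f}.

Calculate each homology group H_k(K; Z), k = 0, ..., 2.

H_0 ≅ Z,  H_1 ≅ Z/2,  H_2 = 0.

Order the vertices as a < b < c < d < e < f. Listing each simplex with vertices in this order, K has dimension 2 with simplices:

  0-simplices (6): a, b, c, d, e, f
  1-simplices (15): ab, ac, ad, ae, af, bc, bd, be, bf, cd, ce, cf, de, df, ef
  2-simplices (10): abc, abf, acd, ade, aef, bce, bde, bdf, cdf, cef

Hence C_0 ≅ Z^6, C_1 ≅ Z^15, C_2 ≅ Z^10.

∂_1: C_1 → C_0 is given by ∂[p,q] = [q] − [p]. For instance
  ∂be = e − b.
As a 6×15 matrix over Z this has rank 5, with invariant factors (1,1,1,1,1).

The boundary map ∂_2: C_2 → C_1 acts by ∂[p,q,r] = [q,r] − [p,r] + [p,q]. For instance
  ∂bde = de − be + bd,
  ∂abf = bf − af + ab.
This gives a 15×10 integer matrix of rank 10; reducing to Smith normal form yields diagonal entries (1,1,1,1,1,1,1,1,1,2).

Now H_k = ker ∂_k / im ∂_{k+1}, so:

  H_0: rank C_0 − rank ∂_1 = 6 − 5 = 1, and the invariant factors of ∂_1 are all 1, so H_0 ≅ Z.
  H_1: rank ker ∂_1 − rank ∂_2 = (15 − 5) − 10 = 0, and ∂_2 has invariant factor 2 > 1, so H_1 ≅ Z/2.
  H_2: rank ker ∂_2 − rank ∂_3 = (10 − 10) − 0 = 0, and there is no ∂_3, so H_2 ≅ 0.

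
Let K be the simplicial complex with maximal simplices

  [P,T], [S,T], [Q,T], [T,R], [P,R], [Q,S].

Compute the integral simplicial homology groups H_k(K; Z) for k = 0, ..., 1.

H_0 = Z,  H_1 = Z^2.

Take the total order P < Q < R < S < T on the vertex set. Then K (dimension 1) consists of the simplices:

  0-simplices (5): P, Q, R, S, T
  1-simplices (6): PR, PT, QS, QT, RT, ST

giving chain groups C_0 ≅ Z^5, C_1 ≅ Z^6.

The boundary map ∂_1: C_1 → C_0 sends each edge [p,q] (with p < q) to q − p. For instance
  ∂QS = S − Q.
The 5×6 boundary matrix has rank 4 and Smith normal form diag(1,1,1,1).

Reading off H_k = ker ∂_k / im ∂_{k+1}:

  H_0: rank C_0 − rank ∂_1 = 5 − 4 = 1, and the invariant factors of ∂_1 are all 1, so H_0 ≅ Z.
  H_1: rank ker ∂_1 − rank ∂_2 = (6 − 4) − 0 = 2, and there is no ∂_2, so H_1 ≅ Z^2.

As a check, the Euler characteristic is 5 − 6 = -1, which agrees with 1 − 2 = -1.
(K is a triangulation of a wedge of 2 circles.)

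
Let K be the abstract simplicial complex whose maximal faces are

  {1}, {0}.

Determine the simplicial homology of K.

H_0 = Z^2.

Fix the vertex order 0 < 1 and write every simplex with vertices in increasing order. Then dim K = 0 and the simplices of K are:

  0-simplices (2): [0], [1]

giving chain groups C_0 ≅ Z^2.

Reading off H_k = ker ∂_k / im ∂_{k+1}:

  H_0: rank C_0 − rank ∂_1 = 2 − 0 = 2, and there is no ∂_1, so H_0 = Z^2.

(K is a triangulation of a set of 2 points.)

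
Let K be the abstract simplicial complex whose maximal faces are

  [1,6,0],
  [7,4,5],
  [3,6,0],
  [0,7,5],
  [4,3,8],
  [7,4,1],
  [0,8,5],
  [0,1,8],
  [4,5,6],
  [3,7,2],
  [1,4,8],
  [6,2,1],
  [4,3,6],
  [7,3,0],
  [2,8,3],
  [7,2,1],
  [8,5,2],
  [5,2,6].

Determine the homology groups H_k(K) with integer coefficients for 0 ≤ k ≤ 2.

H_0 = Z,  H_1 = Z^2,  H_2 = Z.

Fix the vertex order 0 < 1 < 2 < 3 < 4 < 5 < 6 < 7 < 8 and write every simplex with vertices in increasing order. Then dim K = 2 and the simplices of K are:

  0-simplices (9): [0], [1], [2], [3], [4], [5], [6], [7], [8]
  1-simplices (27): (27 of them)
  2-simplices (18): [0,1,6], [0,1,8], [0,3,6], [0,3,7], [0,5,7], [0,5,8], [1,2,6], [1,2,7], [1,4,7], [1,4,8], [2,3,7], [2,3,8], [2,5,6], [2,5,8], [3,4,6], [3,4,8], [4,5,6], [4,5,7]

Hence C_0 ≅ Z^9, C_1 ≅ Z^27, C_2 ≅ Z^18.

Boundary ∂_1: C_1 → C_0 sends each edge [p,q] (with p < q) to q − p. For instance
  ∂[4,5] = [5] − [4].
This gives a 9×27 integer matrix of rank 8; reducing to Smith normal form yields diagonal entries (1,1,1,1,1,1,1,1).

Boundary ∂_2: C_2 → C_1 maps a triangle to the signed sum of its edges. For instance
  ∂[0,3,6] = [3,6] − [0,6] + [0,3],
  ∂[3,4,6] = [4,6] − [3,6] + [3,4].
This gives a 27×18 integer matrix of rank 17; reducing to Smith normal form yields diagonal entries (1,1,1,1,1,1,1,1,1,1,1,1,1,1,1,1,1).

Computing H_k = (kernel of ∂_k) / (image of ∂_{k+1}):

  H_0: rank C_0 − rank ∂_1 = 9 − 8 = 1, and the invariant factors of ∂_1 are all 1, so H_0 ≅ Z.
  H_1: rank ker ∂_1 − rank ∂_2 = (27 − 8) − 17 = 2, and the invariant factors of ∂_2 are all 1, so H_1 ≅ Z^2.
  H_2: rank ker ∂_2 − rank ∂_3 = (18 − 17) − 0 = 1, and there is no ∂_3, so H_2 ≅ Z.

As a check, the Euler characteristic is 9 − 27 + 18 = 0, which agrees with 1 − 2 + 1 = 0.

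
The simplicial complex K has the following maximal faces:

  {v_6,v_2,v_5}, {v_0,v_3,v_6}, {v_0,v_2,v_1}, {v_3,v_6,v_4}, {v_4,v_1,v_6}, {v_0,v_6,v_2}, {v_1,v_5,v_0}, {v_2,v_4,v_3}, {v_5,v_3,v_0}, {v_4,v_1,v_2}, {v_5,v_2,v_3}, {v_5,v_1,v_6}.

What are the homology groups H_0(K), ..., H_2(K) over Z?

Take the total order v_0 < v_1 < v_2 < v_3 < v_4 < v_5 < v_6 on the vertex set. Then K (dimension 2) consists of the simplices:

  0-simplices (7): [v_0], [v_1], [v_2], [v_3], [v_4], [v_5], [v_6]
  1-simplices (18): (18 of them)
  2-simplices (12): (12 of them)

so the chain groups are C_0 ≅ Z^7, C_1 ≅ Z^18, C_2 ≅ Z^12.

The boundary map ∂_1: C_1 → C_0 sends each edge [p,q] (with p < q) to q − p. For instance
  ∂[v_1,v_5] = [v_5] − [v_1].
The 7×18 boundary matrix has rank 6 and Smith normal form diag(1,1,1,1,1,1).

The boundary map ∂_2: C_2 → C_1 maps a triangle to the signed sum of its edges. For instance
  ∂[v_2,v_3,v_5] = [v_3,v_5] − [v_2,v_5] + [v_2,v_3],
  ∂[v_2,v_5,v_6] = [v_5,v_6] − [v_2,v_6] + [v_2,v_5].
As a 18×12 matrix over Z this has rank 12, with invariant factors (1,1,1,1,1,1,1,1,1,1,1,2).

Now H_k = ker ∂_k / im ∂_{k+1}, so:

  H_0: rank C_0 − rank ∂_1 = 7 − 6 = 1, and the invariant factors of ∂_1 are all 1, so H_0 ≅ Z.
  H_1: rank ker ∂_1 − rank ∂_2 = (18 − 6) − 12 = 0, and ∂_2 has invariant factor 2 > 1, so H_1 ≅ Z/2.
  H_2: rank ker ∂_2 − rank ∂_3 = (12 − 12) − 0 = 0, and there is no ∂_3, so H_2 ≅ 0.

As a check, the Euler characteristic is 7 − 18 + 12 = 1, which agrees with 1 − 0 + 0 = 1.

H_0 = Z,  H_1 = Z/2,  H_2 = 0.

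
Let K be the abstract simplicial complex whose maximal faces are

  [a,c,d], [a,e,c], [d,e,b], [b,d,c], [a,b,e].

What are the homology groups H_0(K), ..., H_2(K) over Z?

H_0 ≅ Z,  H_1 ≅ Z,  H_2 = 0.

K has 5 vertices, 10 edges, 5 triangles.
rank ∂_0 = 0, rank ∂_1 = 4 ⇒ b_0 = 5 − 0 − 4 = 1; all invariant factors of ∂_1 are 1 so no torsion. So H_0 ≅ Z.
rank ∂_1 = 4, rank ∂_2 = 5 ⇒ b_1 = 10 − 4 − 5 = 1; all invariant factors of ∂_2 are 1 so no torsion. So H_1 ≅ Z.
rank ∂_2 = 5, rank ∂_3 = 0 ⇒ b_2 = 5 − 5 − 0 = 0. So H_2 ≅ 0.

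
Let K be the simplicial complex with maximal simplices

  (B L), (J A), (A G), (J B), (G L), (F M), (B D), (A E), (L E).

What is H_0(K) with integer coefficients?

Take the total order A < B < D < E < F < G < J < L < M on the vertex set. Then K (dimension 1) consists of the simplices:

  0-simplices (9): A, B, D, E, F, G, J, L, M
  1-simplices (9): AE, AG, AJ, BD, BJ, BL, EL, FM, GL

so the chain groups are C_0 ≅ Z^9, C_1 ≅ Z^9.

Boundary ∂_1: C_1 → C_0 sends each edge [p,q] (with p < q) to q − p.
The resulting 9×9 matrix has rank 7, and its Smith normal form has invariant factors (1,1,1,1,1,1,1).

Now H_k = ker ∂_k / im ∂_{k+1}, so:

  H_0: rank C_0 − rank ∂_1 = 9 − 7 = 2, and the invariant factors of ∂_1 are all 1, so H_0 ≅ Z^2.

H_0 = Z^2.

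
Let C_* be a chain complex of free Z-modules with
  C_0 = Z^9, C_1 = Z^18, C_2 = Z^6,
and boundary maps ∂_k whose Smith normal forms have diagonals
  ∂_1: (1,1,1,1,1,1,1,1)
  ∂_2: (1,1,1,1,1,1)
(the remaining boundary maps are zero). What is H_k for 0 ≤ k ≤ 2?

H_0: b_0 = 9 − 0 − 8 = 1; torsion from ∂_1 factors > 1: none. So H_0 = Z.
H_1: b_1 = 18 − 8 − 6 = 4; torsion from ∂_2 factors > 1: none. So H_1 = Z^4.
H_2: b_2 = 6 − 6 − 0 = 0; torsion from ∂_3 factors > 1: none. So H_2 = 0.

H_0 = Z,  H_1 = Z^4,  H_2 = 0.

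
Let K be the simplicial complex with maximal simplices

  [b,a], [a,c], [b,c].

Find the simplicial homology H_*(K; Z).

H_0 = Z,  H_1 = Z.

K has 3 vertices, 3 edges.
rank ∂_0 = 0, rank ∂_1 = 2 ⇒ b_0 = 3 − 0 − 2 = 1; all invariant factors of ∂_1 are 1 so no torsion. So H_0 ≅ Z.
rank ∂_1 = 2, rank ∂_2 = 0 ⇒ b_1 = 3 − 2 − 0 = 1. So H_1 ≅ Z.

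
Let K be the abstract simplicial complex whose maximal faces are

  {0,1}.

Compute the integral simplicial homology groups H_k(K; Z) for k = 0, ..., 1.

H_0 ≅ Z,  H_1 = 0.

Order the vertices as 0 < 1. Listing each simplex with vertices in this order, K has dimension 1 with simplices:

  0-simplices (2): [0], [1]
  1-simplices (1): [0,1]

so the chain groups are C_0 ≅ Z^2, C_1 ≅ Z^1.

∂_1: C_1 → C_0 sends each edge [p,q] (with p < q) to q − p. For instance
  ∂[0,1] = [1] − [0].
This gives a 2×1 integer matrix of rank 1; reducing to Smith normal form yields diagonal entries (1).

Computing H_k = (kernel of ∂_k) / (image of ∂_{k+1}):

  H_0: rank C_0 − rank ∂_1 = 2 − 1 = 1, and the invariant factors of ∂_1 are all 1, so H_0 = Z.
  H_1: rank ker ∂_1 − rank ∂_2 = (1 − 1) − 0 = 0, and there is no ∂_2, so H_1 = 0.

As a check, the Euler characteristic is 2 − 1 = 1, which agrees with 1 − 0 = 1.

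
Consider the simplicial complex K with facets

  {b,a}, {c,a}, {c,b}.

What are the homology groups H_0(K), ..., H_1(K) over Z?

H_0 = Z,  H_1 = Z.

Take the total order a < b < c on the vertex set. Then K (dimension 1) consists of the simplices:

  0-simplices (3): a, b, c
  1-simplices (3): ab, ac, bc

Hence C_0 ≅ Z^3, C_1 ≅ Z^3.

Boundary ∂_1: C_1 → C_0 maps an edge to its endpoints' difference, ∂[p,q] = q − p.
The 3×3 boundary matrix has rank 2 and Smith normal form diag(1,1).

From H_k ≅ ker(∂_k) / im(∂_{k+1}) we obtain:

  H_0: rank C_0 − rank ∂_1 = 3 − 2 = 1, and the invariant factors of ∂_1 are all 1, so H_0 ≅ Z.
  H_1: rank ker ∂_1 − rank ∂_2 = (3 − 2) − 0 = 1, and there is no ∂_2, so H_1 ≅ Z.

(K is a triangulation of the circle S^1.)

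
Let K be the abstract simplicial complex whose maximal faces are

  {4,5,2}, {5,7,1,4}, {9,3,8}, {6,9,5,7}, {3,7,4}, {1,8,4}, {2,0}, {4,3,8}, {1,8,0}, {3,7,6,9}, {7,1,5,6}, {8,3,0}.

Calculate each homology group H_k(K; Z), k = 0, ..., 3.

H_0 = Z,  H_1 = Z,  H_2 = 0,  H_3 = 0.

Take the total order 0 < 1 < 2 < 3 < 4 < 5 < 6 < 7 < 8 < 9 on the vertex set. Then K (dimension 3) consists of the simplices:

  0-simplices (10): [0], [1], [2], [3], [4], [5], [6], [7], [8], [9]
  1-simplices (26): (26 of them)
  2-simplices (20): (20 of them)
  3-simplices (4): [1,4,5,7], [1,5,6,7], [3,6,7,9], [5,6,7,9]

giving chain groups C_0 ≅ Z^10, C_1 ≅ Z^26, C_2 ≅ Z^20, C_3 ≅ Z^4.

The boundary map ∂_1: C_1 → C_0 maps an edge to its endpoints' difference, ∂[p,q] = q − p. For instance
  ∂[2,4] = [4] − [2].
As a 10×26 matrix over Z this has rank 9, with invariant factors (1,1,1,1,1,1,1,1,1).

Boundary ∂_2: C_2 → C_1 acts by ∂[p,q,r] = [q,r] − [p,r] + [p,q]. For instance
  ∂[0,1,8] = [1,8] − [0,8] + [0,1],
  ∂[3,6,9] = [6,9] − [3,9] + [3,6].
The 26×20 boundary matrix has rank 16 and Smith normal form diag(1,1,1,1,1,1,1,1,1,1,1,1,1,1,1,1).

The boundary map ∂_3: C_3 → C_2 sends each 3-simplex σ to the alternating sum Σ_i (−1)^i (σ with its i-th vertex removed). For instance
  ∂[1,5,6,7] = [5,6,7] − [1,6,7] + [1,5,7] − [1,5,6],
  ∂[1,4,5,7] = [4,5,7] − [1,5,7] + [1,4,7] − [1,4,5].
The 20×4 boundary matrix has rank 4 and Smith normal form diag(1,1,1,1).

Now H_k = ker ∂_k / im ∂_{k+1}, so:

  H_0: rank C_0 − rank ∂_1 = 10 − 9 = 1, and the invariant factors of ∂_1 are all 1, so H_0 = Z.
  H_1: rank ker ∂_1 − rank ∂_2 = (26 − 9) − 16 = 1, and the invariant factors of ∂_2 are all 1, so H_1 = Z.
  H_2: rank ker ∂_2 − rank ∂_3 = (20 − 16) − 4 = 0, and the invariant factors of ∂_3 are all 1, so H_2 = 0.
  H_3: rank ker ∂_3 − rank ∂_4 = (4 − 4) − 0 = 0, and there is no ∂_4, so H_3 = 0.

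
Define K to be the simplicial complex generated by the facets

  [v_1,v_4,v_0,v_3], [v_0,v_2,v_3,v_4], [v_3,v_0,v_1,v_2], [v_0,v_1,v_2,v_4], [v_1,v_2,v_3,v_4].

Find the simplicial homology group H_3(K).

H_3 = Z.

Fix the vertex order v_0 < v_1 < v_2 < v_3 < v_4 and write every simplex with vertices in increasing order. Then dim K = 3 and the simplices of K are:

  0-simplices (5): [v_0], [v_1], [v_2], [v_3], [v_4]
  1-simplices (10): [v_0,v_1], [v_0,v_2], [v_0,v_3], [v_0,v_4], [v_1,v_2], [v_1,v_3], [v_1,v_4], [v_2,v_3], [v_2,v_4], [v_3,v_4]
  2-simplices (10): [v_0,v_1,v_2], [v_0,v_1,v_3], [v_0,v_1,v_4], [v_0,v_2,v_3], [v_0,v_2,v_4], [v_0,v_3,v_4], [v_1,v_2,v_3], [v_1,v_2,v_4], [v_1,v_3,v_4], [v_2,v_3,v_4]
  3-simplices (5): [v_0,v_1,v_2,v_3], [v_0,v_1,v_2,v_4], [v_0,v_1,v_3,v_4], [v_0,v_2,v_3,v_4], [v_1,v_2,v_3,v_4]

giving chain groups C_0 ≅ Z^5, C_1 ≅ Z^10, C_2 ≅ Z^10, C_3 ≅ Z^5.

The boundary map ∂_1: C_1 → C_0 is given by ∂[p,q] = [q] − [p].
As a 5×10 matrix over Z this has rank 4, with invariant factors (1,1,1,1).

Boundary ∂_2: C_2 → C_1 maps a triangle to the signed sum of its edges. For instance
  ∂[v_0,v_1,v_4] = [v_1,v_4] − [v_0,v_4] + [v_0,v_1],
  ∂[v_0,v_2,v_3] = [v_2,v_3] − [v_0,v_3] + [v_0,v_2].
As a 10×10 matrix over Z this has rank 6, with invariant factors (1,1,1,1,1,1).

Boundary ∂_3: C_3 → C_2 sends each 3-simplex σ to the alternating sum Σ_i (−1)^i (σ with its i-th vertex removed). For instance
  ∂[v_1,v_2,v_3,v_4] = [v_2,v_3,v_4] − [v_1,v_3,v_4] + [v_1,v_2,v_4] − [v_1,v_2,v_3],
  ∂[v_0,v_2,v_3,v_4] = [v_2,v_3,v_4] − [v_0,v_3,v_4] + [v_0,v_2,v_4] − [v_0,v_2,v_3].
The resulting 10×5 matrix has rank 4, and its Smith normal form has invariant factors (1,1,1,1).

Reading off H_k = ker ∂_k / im ∂_{k+1}:

  H_3: rank ker ∂_3 − rank ∂_4 = (5 − 4) − 0 = 1, and there is no ∂_4, so H_3 = Z.

(K is a triangulation of the 3-sphere S^3.)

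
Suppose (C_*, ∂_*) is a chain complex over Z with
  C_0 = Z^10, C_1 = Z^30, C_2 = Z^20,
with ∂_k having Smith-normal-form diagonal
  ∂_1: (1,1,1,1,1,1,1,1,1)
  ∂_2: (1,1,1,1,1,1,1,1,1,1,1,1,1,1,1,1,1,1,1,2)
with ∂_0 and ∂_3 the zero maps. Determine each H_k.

H_0: b_0 = 10 − 0 − 9 = 1; torsion from ∂_1 factors > 1: none. So H_0 = Z.
H_1: b_1 = 30 − 9 − 20 = 1; torsion from ∂_2 factors > 1: [2]. So H_1 = Z ⊕ Z/2.
H_2: b_2 = 20 − 20 − 0 = 0; torsion from ∂_3 factors > 1: none. So H_2 = 0.

H_0 = Z,  H_1 = Z ⊕ Z/2,  H_2 = 0.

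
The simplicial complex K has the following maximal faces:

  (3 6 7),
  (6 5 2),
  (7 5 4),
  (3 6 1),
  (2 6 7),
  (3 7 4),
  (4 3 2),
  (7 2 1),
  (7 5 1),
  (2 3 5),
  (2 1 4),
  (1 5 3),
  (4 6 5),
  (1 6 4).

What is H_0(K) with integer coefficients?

H_0 ≅ Z.

We work with the vertex ordering 1 < 2 < 3 < 4 < 5 < 6 < 7. The simplices of K, each written with vertices in increasing order, are:

  0-simplices (7): [1], [2], [3], [4], [5], [6], [7]
  1-simplices (21): [1,2], [1,3], [1,4], [1,5], [1,6], [1,7], [2,3], [2,4], [2,5], [2,6], [2,7], [3,4], [3,5], [3,6], [3,7], [4,5], [4,6], [4,7], [5,6], [5,7], [6,7]
  2-simplices (14): [1,2,4], [1,2,7], [1,3,5], [1,3,6], [1,4,6], [1,5,7], [2,3,4], [2,3,5], [2,5,6], [2,6,7], [3,4,7], [3,6,7], [4,5,6], [4,5,7]

Hence C_0 ≅ Z^7, C_1 ≅ Z^21, C_2 ≅ Z^14.

The boundary map ∂_1: C_1 → C_0 sends each edge [p,q] (with p < q) to q − p. For instance
  ∂[1,2] = [2] − [1].
The resulting 7×21 matrix has rank 6, and its Smith normal form has invariant factors (1,1,1,1,1,1).

Boundary ∂_2: C_2 → C_1 maps a triangle to the signed sum of its edges. For instance
  ∂[1,5,7] = [5,7] − [1,7] + [1,5],
  ∂[4,5,7] = [5,7] − [4,7] + [4,5].
The 21×14 boundary matrix has rank 13 and Smith normal form diag(1,1,1,1,1,1,1,1,1,1,1,1,1).

Reading off H_k = ker ∂_k / im ∂_{k+1}:

  H_0: rank C_0 − rank ∂_1 = 7 − 6 = 1, and the invariant factors of ∂_1 are all 1, so H_0 ≅ Z.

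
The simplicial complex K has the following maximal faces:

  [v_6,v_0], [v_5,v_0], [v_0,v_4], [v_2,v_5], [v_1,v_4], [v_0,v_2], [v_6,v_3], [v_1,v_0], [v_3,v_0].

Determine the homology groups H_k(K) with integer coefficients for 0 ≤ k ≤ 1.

H_0 = Z,  H_1 = Z^3.

Take the total order v_0 < v_1 < v_2 < v_3 < v_4 < v_5 < v_6 on the vertex set. Then K (dimension 1) consists of the simplices:

  0-simplices (7): [v_0], [v_1], [v_2], [v_3], [v_4], [v_5], [v_6]
  1-simplices (9): [v_0,v_1], [v_0,v_2], [v_0,v_3], [v_0,v_4], [v_0,v_5], [v_0,v_6], [v_1,v_4], [v_2,v_5], [v_3,v_6]

giving chain groups C_0 ≅ Z^7, C_1 ≅ Z^9.

∂_1: C_1 → C_0 maps an edge to its endpoints' difference, ∂[p,q] = q − p. For instance
  ∂[v_2,v_5] = [v_5] − [v_2].
As a 7×9 matrix over Z this has rank 6, with invariant factors (1,1,1,1,1,1).

From H_k ≅ ker(∂_k) / im(∂_{k+1}) we obtain:

  H_0: rank C_0 − rank ∂_1 = 7 − 6 = 1, and the invariant factors of ∂_1 are all 1, so H_0 = Z.
  H_1: rank ker ∂_1 − rank ∂_2 = (9 − 6) − 0 = 3, and there is no ∂_2, so H_1 = Z^3.

As a check, the Euler characteristic is 7 − 9 = -2, which agrees with 1 − 3 = -2.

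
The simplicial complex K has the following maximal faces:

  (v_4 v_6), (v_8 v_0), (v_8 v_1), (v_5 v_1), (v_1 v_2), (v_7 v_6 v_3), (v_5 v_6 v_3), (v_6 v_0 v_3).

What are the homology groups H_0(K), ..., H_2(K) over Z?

Fix the vertex order v_0 < v_1 < v_2 < v_3 < v_4 < v_5 < v_6 < v_7 < v_8 and write every simplex with vertices in increasing order. Then dim K = 2 and the simplices of K are:

  0-simplices (9): [v_0], [v_1], [v_2], [v_3], [v_4], [v_5], [v_6], [v_7], [v_8]
  1-simplices (12): [v_0,v_3], [v_0,v_6], [v_0,v_8], [v_1,v_2], [v_1,v_5], [v_1,v_8], [v_3,v_5], [v_3,v_6], [v_3,v_7], [v_4,v_6], [v_5,v_6], [v_6,v_7]
  2-simplices (3): [v_0,v_3,v_6], [v_3,v_5,v_6], [v_3,v_6,v_7]

Hence C_0 ≅ Z^9, C_1 ≅ Z^12, C_2 ≅ Z^3.

∂_1: C_1 → C_0 sends each edge [p,q] (with p < q) to q − p. For instance
  ∂[v_5,v_6] = [v_6] − [v_5].
This gives a 9×12 integer matrix of rank 8; reducing to Smith normal form yields diagonal entries (1,1,1,1,1,1,1,1).

Boundary ∂_2: C_2 → C_1 maps a triangle to the signed sum of its edges. For instance
  ∂[v_3,v_6,v_7] = [v_6,v_7] − [v_3,v_7] + [v_3,v_6],
  ∂[v_3,v_5,v_6] = [v_5,v_6] − [v_3,v_6] + [v_3,v_5].
The 12×3 boundary matrix has rank 3 and Smith normal form diag(1,1,1).

Now H_k = ker ∂_k / im ∂_{k+1}, so:

  H_0: rank C_0 − rank ∂_1 = 9 − 8 = 1, and the invariant factors of ∂_1 are all 1, so H_0 ≅ Z.
  H_1: rank ker ∂_1 − rank ∂_2 = (12 − 8) − 3 = 1, and the invariant factors of ∂_2 are all 1, so H_1 ≅ Z.
  H_2: rank ker ∂_2 − rank ∂_3 = (3 − 3) − 0 = 0, and there is no ∂_3, so H_2 ≅ 0.

As a check, the Euler characteristic is 9 − 12 + 3 = 0, which agrees with 1 − 1 + 0 = 0.

H_0 ≅ Z,  H_1 ≅ Z,  H_2 = 0.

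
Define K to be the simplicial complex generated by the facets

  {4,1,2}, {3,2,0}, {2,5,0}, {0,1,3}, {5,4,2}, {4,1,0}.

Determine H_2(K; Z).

K has 6 vertices, 12 edges, 6 triangles.
rank ∂_2 = 6, rank ∂_3 = 0 ⇒ b_2 = 6 − 6 − 0 = 0. So H_2 = 0.

H_2 ≅ 0.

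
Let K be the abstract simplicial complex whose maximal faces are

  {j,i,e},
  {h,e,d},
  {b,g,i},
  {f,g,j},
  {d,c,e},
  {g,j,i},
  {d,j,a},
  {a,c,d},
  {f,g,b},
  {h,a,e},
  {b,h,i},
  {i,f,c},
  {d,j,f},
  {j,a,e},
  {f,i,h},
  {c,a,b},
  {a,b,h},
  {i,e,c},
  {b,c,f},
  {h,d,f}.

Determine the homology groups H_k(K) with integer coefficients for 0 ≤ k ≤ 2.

Take the total order a < b < c < d < e < f < g < h < i < j on the vertex set. Then K (dimension 2) consists of the simplices:

  0-simplices (10): a, b, c, d, e, f, g, h, i, j
  1-simplices (30): ab, ac, ad, ae, ah, aj, bc, bf, bg, bh, bi, cd, ce, cf, ci, de, df, dh, dj, eh, ei, ej, fg, fh, fi, fj, gi, gj, hi, ij
  2-simplices (20): abc, abh, acd, adj, aeh, aej, bcf, bfg, bgi, bhi, cde, cei, cfi, deh, dfh, dfj, eij, fgj, fhi, gij

Hence C_0 ≅ Z^10, C_1 ≅ Z^30, C_2 ≅ Z^20.

∂_1: C_1 → C_0 sends each edge [p,q] (with p < q) to q − p.
This gives a 10×30 integer matrix of rank 9; reducing to Smith normal form yields diagonal entries (1,1,1,1,1,1,1,1,1).

Boundary ∂_2: C_2 → C_1 acts by ∂[p,q,r] = [q,r] − [p,r] + [p,q]. For instance
  ∂gij = ij − gj + gi,
  ∂abh = bh − ah + ab.
The 30×20 boundary matrix has rank 20 and Smith normal form diag(1,1,1,1,1,1,1,1,1,1,1,1,1,1,1,1,1,1,1,2).

Computing H_k = (kernel of ∂_k) / (image of ∂_{k+1}):

  H_0: rank C_0 − rank ∂_1 = 10 − 9 = 1, and the invariant factors of ∂_1 are all 1, so H_0 ≅ Z.
  H_1: rank ker ∂_1 − rank ∂_2 = (30 − 9) − 20 = 1, and ∂_2 has invariant factor 2 > 1, so H_1 ≅ Z ⊕ Z/2Z.
  H_2: rank ker ∂_2 − rank ∂_3 = (20 − 20) − 0 = 0, and there is no ∂_3, so H_2 ≅ 0.

(K is a triangulation of the Klein bottle.)

H_0 ≅ Z,  H_1 ≅ Z ⊕ Z/2Z,  H_2 = 0.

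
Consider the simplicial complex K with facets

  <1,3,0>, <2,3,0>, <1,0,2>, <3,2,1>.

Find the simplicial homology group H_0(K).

H_0 ≅ Z.

Order the vertices as 0 < 1 < 2 < 3. Listing each simplex with vertices in this order, K has dimension 2 with simplices:

  0-simplices (4): [0], [1], [2], [3]
  1-simplices (6): [0,1], [0,2], [0,3], [1,2], [1,3], [2,3]
  2-simplices (4): [0,1,2], [0,1,3], [0,2,3], [1,2,3]

so the chain groups are C_0 ≅ Z^4, C_1 ≅ Z^6, C_2 ≅ Z^4.

Boundary ∂_1: C_1 → C_0 maps an edge to its endpoints' difference, ∂[p,q] = q − p. For instance
  ∂[0,1] = [1] − [0].
The 4×6 boundary matrix has rank 3 and Smith normal form diag(1,1,1).

Boundary ∂_2: C_2 → C_1 sends each 2-simplex [p,q,r] to [q,r] − [p,r] + [p,q]. For instance
  ∂[0,1,2] = [1,2] − [0,2] + [0,1],
  ∂[1,2,3] = [2,3] − [1,3] + [1,2].
The resulting 6×4 matrix has rank 3, and its Smith normal form has invariant factors (1,1,1).

Reading off H_k = ker ∂_k / im ∂_{k+1}:

  H_0: rank C_0 − rank ∂_1 = 4 − 3 = 1, and the invariant factors of ∂_1 are all 1, so H_0 ≅ Z.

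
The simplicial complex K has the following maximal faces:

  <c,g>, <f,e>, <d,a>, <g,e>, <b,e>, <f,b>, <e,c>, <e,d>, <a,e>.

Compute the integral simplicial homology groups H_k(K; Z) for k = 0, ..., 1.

Fix the vertex order a < b < c < d < e < f < g and write every simplex with vertices in increasing order. Then dim K = 1 and the simplices of K are:

  0-simplices (7): a, b, c, d, e, f, g
  1-simplices (9): ad, ae, be, bf, ce, cg, de, ef, eg

so the chain groups are C_0 ≅ Z^7, C_1 ≅ Z^9.

∂_1: C_1 → C_0 maps an edge to its endpoints' difference, ∂[p,q] = q − p.
The resulting 7×9 matrix has rank 6, and its Smith normal form has invariant factors (1,1,1,1,1,1).

Reading off H_k = ker ∂_k / im ∂_{k+1}:

  H_0: rank C_0 − rank ∂_1 = 7 − 6 = 1, and the invariant factors of ∂_1 are all 1, so H_0 = Z.
  H_1: rank ker ∂_1 − rank ∂_2 = (9 − 6) − 0 = 3, and there is no ∂_2, so H_1 = Z^3.

H_0 ≅ Z,  H_1 ≅ Z^3.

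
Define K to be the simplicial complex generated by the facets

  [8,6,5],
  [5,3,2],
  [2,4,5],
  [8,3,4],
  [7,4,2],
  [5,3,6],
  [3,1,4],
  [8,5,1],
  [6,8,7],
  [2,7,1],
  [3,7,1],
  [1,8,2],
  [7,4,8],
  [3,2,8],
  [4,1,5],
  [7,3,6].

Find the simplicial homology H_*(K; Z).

Take the total order 1 < 2 < 3 < 4 < 5 < 6 < 7 < 8 on the vertex set. Then K (dimension 2) consists of the simplices:

  0-simplices (8): [1], [2], [3], [4], [5], [6], [7], [8]
  1-simplices (24): (24 of them)
  2-simplices (16): [1,2,7], [1,2,8], [1,3,4], [1,3,7], [1,4,5], [1,5,8], [2,3,5], [2,3,8], [2,4,5], [2,4,7], [3,4,8], [3,5,6], [3,6,7], [4,7,8], [5,6,8], [6,7,8]

Hence C_0 ≅ Z^8, C_1 ≅ Z^24, C_2 ≅ Z^16.

The boundary map ∂_1: C_1 → C_0 is given by ∂[p,q] = [q] − [p]. For instance
  ∂[2,8] = [8] − [2].
As a 8×24 matrix over Z this has rank 7, with invariant factors (1,1,1,1,1,1,1).

Boundary ∂_2: C_2 → C_1 acts by ∂[p,q,r] = [q,r] − [p,r] + [p,q]. For instance
  ∂[2,3,5] = [3,5] − [2,5] + [2,3],
  ∂[1,4,5] = [4,5] − [1,5] + [1,4].
As a 24×16 matrix over Z this has rank 15, with invariant factors (1,1,1,1,1,1,1,1,1,1,1,1,1,1,1).

From H_k ≅ ker(∂_k) / im(∂_{k+1}) we obtain:

  H_0: rank C_0 − rank ∂_1 = 8 − 7 = 1, and the invariant factors of ∂_1 are all 1, so H_0 ≅ Z.
  H_1: rank ker ∂_1 − rank ∂_2 = (24 − 7) − 15 = 2, and the invariant factors of ∂_2 are all 1, so H_1 ≅ Z^2.
  H_2: rank ker ∂_2 − rank ∂_3 = (16 − 15) − 0 = 1, and there is no ∂_3, so H_2 ≅ Z.

As a check, the Euler characteristic is 8 − 24 + 16 = 0, which agrees with 1 − 2 + 1 = 0.

H_0 = Z,  H_1 = Z^2,  H_2 = Z.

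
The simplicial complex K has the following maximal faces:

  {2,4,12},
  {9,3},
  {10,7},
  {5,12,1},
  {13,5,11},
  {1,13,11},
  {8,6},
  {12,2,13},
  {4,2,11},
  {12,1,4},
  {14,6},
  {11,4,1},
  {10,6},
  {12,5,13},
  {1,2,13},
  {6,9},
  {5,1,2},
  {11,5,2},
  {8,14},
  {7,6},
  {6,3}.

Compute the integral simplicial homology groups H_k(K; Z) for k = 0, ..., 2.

Take the total order 1 < 2 < 3 < 4 < 5 < 6 < 7 < 8 < 9 < 10 < 11 < 12 < 13 < 14 on the vertex set. Then K (dimension 2) consists of the simplices:

  0-simplices (14): [1], [2], [3], [4], [5], [6], [7], [8], [9], [10], [11], [12], [13], [14]
  1-simplices (27): (27 of them)
  2-simplices (12): [1,2,5], [1,2,13], [1,4,11], [1,4,12], [1,5,12], [1,11,13], [2,4,11], [2,4,12], [2,5,11], [2,12,13], [5,11,13], [5,12,13]

Hence C_0 ≅ Z^14, C_1 ≅ Z^27, C_2 ≅ Z^12.

∂_1: C_1 → C_0 maps an edge to its endpoints' difference, ∂[p,q] = q − p. For instance
  ∂[11,13] = [13] − [11].
As a 14×27 matrix over Z this has rank 12, with invariant factors (1,1,1,1,1,1,1,1,1,1,1,1).

The boundary map ∂_2: C_2 → C_1 acts by ∂[p,q,r] = [q,r] − [p,r] + [p,q]. For instance
  ∂[5,12,13] = [12,13] − [5,13] + [5,12],
  ∂[1,2,5] = [2,5] − [1,5] + [1,2].
The resulting 27×12 matrix has rank 12, and its Smith normal form has invariant factors (1,1,1,1,1,1,1,1,1,1,1,2).

Computing H_k = (kernel of ∂_k) / (image of ∂_{k+1}):

  H_0: rank C_0 − rank ∂_1 = 14 − 12 = 2, and the invariant factors of ∂_1 are all 1, so H_0 ≅ Z^2.
  H_1: rank ker ∂_1 − rank ∂_2 = (27 − 12) − 12 = 3, and ∂_2 has invariant factor 2 > 1, so H_1 ≅ Z^3 ⊕ Z_2.
  H_2: rank ker ∂_2 − rank ∂_3 = (12 − 12) − 0 = 0, and there is no ∂_3, so H_2 ≅ 0.

(K is a triangulation of the disjoint union of a wedge of 3 circles and the real projective plane RP^2.)

H_0 ≅ Z^2,  H_1 ≅ Z^3 ⊕ Z_2,  H_2 = 0.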